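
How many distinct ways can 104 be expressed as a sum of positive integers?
304801365

p(n) counts ways to write n as a sum of positive integers (order ignored).
Euler's pentagonal recurrence: p(k) = p(k-1) + p(k-2) - p(k-5) - p(k-7) + p(k-12) + p(k-15) - ... (offsets j(3j∓1)/2, signs ++--, p(0)=1, p(<0)=0).
DP table for k = 0..103: p(0)=1, p(1)=1, p(2)=2, p(3)=3, p(4)=5, p(5)=7, p(6)=11, p(7)=15, p(8)=22, p(9)=30, p(10)=42, p(11)=56, p(12)=77, p(13)=101, p(14)=135, p(15)=176, p(16)=231, p(17)=297, p(18)=385, p(19)=490, p(20)=627, p(21)=792, p(22)=1002, p(23)=1255, p(24)=1575, p(25)=1958, p(26)=2436, p(27)=3010, p(28)=3718, p(29)=4565, p(30)=5604, p(31)=6842, p(32)=8349, p(33)=10143, p(34)=12310, p(35)=14883, p(36)=17977, p(37)=21637, p(38)=26015, p(39)=31185, p(40)=37338, p(41)=44583, p(42)=53174, p(43)=63261, p(44)=75175, p(45)=89134, p(46)=105558, p(47)=124754, p(48)=147273, p(49)=173525, p(50)=204226, p(51)=239943, p(52)=281589, p(53)=329931, p(54)=386155, p(55)=451276, p(56)=526823, p(57)=614154, p(58)=715220, p(59)=831820, p(60)=966467, p(61)=1121505, p(62)=1300156, p(63)=1505499, p(64)=1741630, p(65)=2012558, p(66)=2323520, p(67)=2679689, p(68)=3087735, p(69)=3554345, p(70)=4087968, p(71)=4697205, p(72)=5392783, p(73)=6185689, p(74)=7089500, p(75)=8118264, p(76)=9289091, p(77)=10619863, p(78)=12132164, p(79)=13848650, p(80)=15796476, p(81)=18004327, p(82)=20506255, p(83)=23338469, p(84)=26543660, p(85)=30167357, p(86)=34262962, p(87)=38887673, p(88)=44108109, p(89)=49995925, p(90)=56634173, p(91)=64112359, p(92)=72533807, p(93)=82010177, p(94)=92669720, p(95)=104651419, p(96)=118114304, p(97)=133230930, p(98)=150198136, p(99)=169229875, p(100)=190569292, p(101)=214481126, p(102)=241265379, p(103)=271248950.
Final step: p(104) = p(103) + p(102) - p(99) - p(97) + p(92) + p(89) - p(82) - p(78) + p(69) + p(64) - p(53) - p(47) + p(34) + p(27) - p(12) - p(4)
= 271248950 + 241265379 - 169229875 - 133230930 + 72533807 + 49995925 - 20506255 - 12132164 + 3554345 + 1741630 - 329931 - 124754 + 12310 + 3010 - 77 - 5
= 304801365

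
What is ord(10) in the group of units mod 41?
5

41 is prime, so ord(10) divides φ(41) = 40.
Divisors of 40: 1, 2, 4, 5, 8, 10, 20, 40.
Repeated squaring: 10^1 ≡ 10, 10^2 ≡ 18, 10^4 ≡ 37, 10^8 ≡ 16, 10^16 ≡ 10, 10^32 ≡ 18 (mod 41).
Test 10^d mod 41 for each divisor d in increasing order:
10^1 ≡ 10
10^2 ≡ 18
10^4 ≡ 37
10^5 = 10^4·10^1 ≡ 1  ← first divisor giving 1
The order is 5.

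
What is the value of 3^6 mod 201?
126

Repeated squaring. Binary of 6 = 110.
3^1 ≡ 3 (mod 201); 3^2 ≡ 9 (mod 201); 3^4 ≡ 81 (mod 201)
3^6 = 3^2 × 3^4 ≡ 126 (mod 201)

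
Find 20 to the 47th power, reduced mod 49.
6

Repeated squaring. Binary of 47 = 101111.
20^1 ≡ 20 (mod 49); 20^2 ≡ 8 (mod 49); 20^4 ≡ 15 (mod 49); 20^8 ≡ 29 (mod 49); 20^16 ≡ 8 (mod 49); 20^32 ≡ 15 (mod 49)
20^47 = 20^1 × 20^2 × 20^4 × 20^8 × 20^32 ≡ 6 (mod 49)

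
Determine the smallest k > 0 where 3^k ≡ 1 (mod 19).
18

19 is prime, so ord(3) divides φ(19) = 18.
Divisors of 18: 1, 2, 3, 6, 9, 18.
Repeated squaring: 3^1 ≡ 3, 3^2 ≡ 9, 3^4 ≡ 5, 3^8 ≡ 6, 3^16 ≡ 17 (mod 19).
Test 3^d mod 19 for each divisor d in increasing order:
3^1 ≡ 3
3^2 ≡ 9
3^3 = 3^2·3^1 ≡ 8
3^6 = 3^4·3^2 ≡ 7
3^9 = 3^8·3^1 ≡ 18
3^18 = 3^16·3^2 ≡ 1  ← first divisor giving 1
The order is 18.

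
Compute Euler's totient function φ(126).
36

126 = 2 × 3^2 × 7
φ(n) = n × ∏(1 - 1/p) for each prime p dividing n
φ(126) = 126 × (1 - 1/2) × (1 - 1/3) × (1 - 1/7) = 36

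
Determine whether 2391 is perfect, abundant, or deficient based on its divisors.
deficient

Proper divisors of 2391: sum = 1 + 3 + 797 = 801
Since 801 < 2391, 2391 is deficient.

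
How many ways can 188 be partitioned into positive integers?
1398341745571

p(n) counts ways to write n as a sum of positive integers (order ignored).
Euler's pentagonal recurrence: p(k) = p(k-1) + p(k-2) - p(k-5) - p(k-7) + p(k-12) + p(k-15) - ... (offsets j(3j∓1)/2, signs ++--, p(0)=1, p(<0)=0).
DP table for k = 0..187: p(0)=1, p(1)=1, p(2)=2, p(3)=3, p(4)=5, p(5)=7, p(6)=11, p(7)=15, p(8)=22, p(9)=30, p(10)=42, p(11)=56, p(12)=77, p(13)=101, p(14)=135, p(15)=176, p(16)=231, p(17)=297, p(18)=385, p(19)=490, p(20)=627, p(21)=792, p(22)=1002, p(23)=1255, p(24)=1575, p(25)=1958, p(26)=2436, p(27)=3010, p(28)=3718, p(29)=4565, p(30)=5604, p(31)=6842, p(32)=8349, p(33)=10143, p(34)=12310, p(35)=14883, p(36)=17977, p(37)=21637, p(38)=26015, p(39)=31185, p(40)=37338, p(41)=44583, p(42)=53174, p(43)=63261, p(44)=75175, p(45)=89134, p(46)=105558, p(47)=124754, p(48)=147273, p(49)=173525, p(50)=204226, p(51)=239943, p(52)=281589, p(53)=329931, p(54)=386155, p(55)=451276, p(56)=526823, p(57)=614154, p(58)=715220, p(59)=831820, p(60)=966467, p(61)=1121505, p(62)=1300156, p(63)=1505499, p(64)=1741630, p(65)=2012558, p(66)=2323520, p(67)=2679689, p(68)=3087735, p(69)=3554345, p(70)=4087968, p(71)=4697205, p(72)=5392783, p(73)=6185689, p(74)=7089500, p(75)=8118264, p(76)=9289091, p(77)=10619863, p(78)=12132164, p(79)=13848650, p(80)=15796476, p(81)=18004327, p(82)=20506255, p(83)=23338469, p(84)=26543660, p(85)=30167357, p(86)=34262962, p(87)=38887673, p(88)=44108109, p(89)=49995925, p(90)=56634173, p(91)=64112359, p(92)=72533807, p(93)=82010177, p(94)=92669720, p(95)=104651419, p(96)=118114304, p(97)=133230930, p(98)=150198136, p(99)=169229875, p(100)=190569292, p(101)=214481126, p(102)=241265379, p(103)=271248950, p(104)=304801365, p(105)=342325709, p(106)=384276336, p(107)=431149389, p(108)=483502844, p(109)=541946240, p(110)=607163746, p(111)=679903203, p(112)=761002156, p(113)=851376628, p(114)=952050665, p(115)=1064144451, p(116)=1188908248, p(117)=1327710076, p(118)=1482074143, p(119)=1653668665, p(120)=1844349560, p(121)=2056148051, p(122)=2291320912, p(123)=2552338241, p(124)=2841940500, p(125)=3163127352, p(126)=3519222692, p(127)=3913864295, p(128)=4351078600, p(129)=4835271870, p(130)=5371315400, p(131)=5964539504, p(132)=6620830889, p(133)=7346629512, p(134)=8149040695, p(135)=9035836076, p(136)=10015581680, p(137)=11097645016, p(138)=12292341831, p(139)=13610949895, p(140)=15065878135, p(141)=16670689208, p(142)=18440293320, p(143)=20390982757, p(144)=22540654445, p(145)=24908858009, p(146)=27517052599, p(147)=30388671978, p(148)=33549419497, p(149)=37027355200, p(150)=40853235313, p(151)=45060624582, p(152)=49686288421, p(153)=54770336324, p(154)=60356673280, p(155)=66493182097, p(156)=73232243759, p(157)=80630964769, p(158)=88751778802, p(159)=97662728555, p(160)=107438159466, p(161)=118159068427, p(162)=129913904637, p(163)=142798995930, p(164)=156919475295, p(165)=172389800255, p(166)=189334822579, p(167)=207890420102, p(168)=228204732751, p(169)=250438925115, p(170)=274768617130, p(171)=301384802048, p(172)=330495499613, p(173)=362326859895, p(174)=397125074750, p(175)=435157697830, p(176)=476715857290, p(177)=522115831195, p(178)=571701605655, p(179)=625846753120, p(180)=684957390936, p(181)=749474411781, p(182)=819876908323, p(183)=896684817527, p(184)=980462880430, p(185)=1071823774337, p(186)=1171432692373, p(187)=1280011042268.
Final step: p(188) = p(187) + p(186) - p(183) - p(181) + p(176) + p(173) - p(166) - p(162) + p(153) + p(148) - p(137) - p(131) + p(118) + p(111) - p(96) - p(88) + p(71) + p(62) - p(43) - p(33) + p(12) + p(1)
= 1280011042268 + 1171432692373 - 896684817527 - 749474411781 + 476715857290 + 362326859895 - 189334822579 - 129913904637 + 54770336324 + 33549419497 - 11097645016 - 5964539504 + 1482074143 + 679903203 - 118114304 - 44108109 + 4697205 + 1300156 - 63261 - 10143 + 77 + 1
= 1398341745571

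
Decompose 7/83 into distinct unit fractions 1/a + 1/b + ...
1/12 + 1/996

Greedy algorithm:
7/83: ceiling(83/7) = 12, use 1/12
1/996: ceiling(996/1) = 996, use 1/996
Result: 7/83 = 1/12 + 1/996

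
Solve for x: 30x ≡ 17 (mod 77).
x ≡ 75 (mod 77)

gcd(30, 77) = 1, which divides 17, so solutions exist.
Find 30^(-1) mod 77 by the extended Euclidean algorithm:
77 = 2 × 30 + 17  ⟹  17 = (1)·77 + (-2)·30
30 = 1 × 17 + 13  ⟹  13 = (-1)·77 + (3)·30
17 = 1 × 13 + 4  ⟹  4 = (2)·77 + (-5)·30
13 = 3 × 4 + 1  ⟹  1 = (-7)·77 + (18)·30
So (18)·30 ≡ 1 (mod 77), i.e. 30^(-1) ≡ 18 (mod 77).
x ≡ 18 × 17 = 306 ≡ 75 (mod 77).
Check: 30 × 75 = 2250 ≡ 17 (mod 77).
Unique solution: x ≡ 75 (mod 77)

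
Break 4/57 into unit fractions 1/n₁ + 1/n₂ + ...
1/15 + 1/285

Greedy algorithm:
4/57: ceiling(57/4) = 15, use 1/15
1/285: ceiling(285/1) = 285, use 1/285
Result: 4/57 = 1/15 + 1/285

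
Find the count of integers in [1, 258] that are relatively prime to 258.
84

258 = 2 × 3 × 43
φ(n) = n × ∏(1 - 1/p) for each prime p dividing n
φ(258) = 258 × (1 - 1/2) × (1 - 1/3) × (1 - 1/43) = 84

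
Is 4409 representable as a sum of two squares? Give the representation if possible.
40² + 53² (a=40, b=53)

Factorization: 4409 = 4409
By Fermat: n is sum of two squares iff every prime p ≡ 3 (mod 4) appears to even power.
All primes ≡ 3 (mod 4) appear to even power.
Search a = 0, 1, 2, … for 4409 - a² a perfect square: first hit at a = 40: 4409 - 1600 = 2809 = 53².
4409 = 40² + 53² = 1600 + 2809 ✓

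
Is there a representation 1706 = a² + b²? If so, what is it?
5² + 41² (a=5, b=41)

Factorization: 1706 = 2 × 853
By Fermat: n is sum of two squares iff every prime p ≡ 3 (mod 4) appears to even power.
All primes ≡ 3 (mod 4) appear to even power.
Search a = 0, 1, 2, … for 1706 - a² a perfect square: first hit at a = 5: 1706 - 25 = 1681 = 41².
1706 = 5² + 41² = 25 + 1681 ✓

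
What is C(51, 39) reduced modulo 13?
1

Using Lucas' theorem:
Write n=51 and k=39 in base 13:
n in base 13: [3, 12]
k in base 13: [3, 0]
C(51,39) mod 13 = ∏ C(n_i, k_i) mod 13
Digit binomials (mod 13): C(3,3) = 1; C(12,0) = 1
Product: 1 × 1 = 1 ≡ 1 (mod 13)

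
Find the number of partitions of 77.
10619863

p(n) counts ways to write n as a sum of positive integers (order ignored).
Euler's pentagonal recurrence: p(k) = p(k-1) + p(k-2) - p(k-5) - p(k-7) + p(k-12) + p(k-15) - ... (offsets j(3j∓1)/2, signs ++--, p(0)=1, p(<0)=0).
DP table for k = 0..76: p(0)=1, p(1)=1, p(2)=2, p(3)=3, p(4)=5, p(5)=7, p(6)=11, p(7)=15, p(8)=22, p(9)=30, p(10)=42, p(11)=56, p(12)=77, p(13)=101, p(14)=135, p(15)=176, p(16)=231, p(17)=297, p(18)=385, p(19)=490, p(20)=627, p(21)=792, p(22)=1002, p(23)=1255, p(24)=1575, p(25)=1958, p(26)=2436, p(27)=3010, p(28)=3718, p(29)=4565, p(30)=5604, p(31)=6842, p(32)=8349, p(33)=10143, p(34)=12310, p(35)=14883, p(36)=17977, p(37)=21637, p(38)=26015, p(39)=31185, p(40)=37338, p(41)=44583, p(42)=53174, p(43)=63261, p(44)=75175, p(45)=89134, p(46)=105558, p(47)=124754, p(48)=147273, p(49)=173525, p(50)=204226, p(51)=239943, p(52)=281589, p(53)=329931, p(54)=386155, p(55)=451276, p(56)=526823, p(57)=614154, p(58)=715220, p(59)=831820, p(60)=966467, p(61)=1121505, p(62)=1300156, p(63)=1505499, p(64)=1741630, p(65)=2012558, p(66)=2323520, p(67)=2679689, p(68)=3087735, p(69)=3554345, p(70)=4087968, p(71)=4697205, p(72)=5392783, p(73)=6185689, p(74)=7089500, p(75)=8118264, p(76)=9289091.
Final step: p(77) = p(76) + p(75) - p(72) - p(70) + p(65) + p(62) - p(55) - p(51) + p(42) + p(37) - p(26) - p(20) + p(7) + p(0)
= 9289091 + 8118264 - 5392783 - 4087968 + 2012558 + 1300156 - 451276 - 239943 + 53174 + 21637 - 2436 - 627 + 15 + 1
= 10619863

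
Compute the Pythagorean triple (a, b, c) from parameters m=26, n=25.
(51, 1300, 1301)

Euclid's formula: a = m² - n², b = 2mn, c = m² + n²
m = 26, n = 25
a = 26² - 25² = 676 - 625 = 51
b = 2 × 26 × 25 = 1300
c = 26² + 25² = 676 + 625 = 1301
Verification: 51² + 1300² = 2601 + 1690000 = 1692601 = 1301² ✓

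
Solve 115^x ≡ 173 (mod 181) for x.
177

Baby-step giant-step with step n = ⌈√181⌉ = 14.
Baby steps 115^j mod 181 (j:value) for j=0..13: 0:1, 1:115, 2:12, 3:113, 4:144, 5:89, 6:99, 7:163, 8:102, 9:146, 10:138, 11:123, 12:27, 13:28.
Giant-step multiplier: 115^(-14) ≡ 115^(180-14) = 115^166 ≡ 100 (mod 181).
Giant steps γ_i = 173·100^i mod 181: γ_0=173, γ_1=105, γ_2=2, γ_3=19, γ_4=90, γ_5=131, γ_6=68, γ_7=103, γ_8=164, γ_9=110, γ_10=140, γ_11=63, γ_12=146 (in table at j=9).
x = i·n + j = 12·14 + 9 = 177.
Check: 115^177 ≡ 173 (mod 181).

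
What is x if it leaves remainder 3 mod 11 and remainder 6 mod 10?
36

Using Chinese Remainder Theorem:
M = 11 × 10 = 110
M1 = 10, M2 = 11
y1 = 10^(-1) mod 11 = 10
y2 = 11^(-1) mod 10 = 1
x = (3×10×10 + 6×11×1) mod 110 = 36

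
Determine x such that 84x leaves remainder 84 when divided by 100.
x ≡ 1 (mod 25)

gcd(84, 100) = 4, which divides 84, so solutions exist.
Divide through by 4: 21x ≡ 21 (mod 25).
Find 21^(-1) mod 25 by the extended Euclidean algorithm:
25 = 1 × 21 + 4  ⟹  4 = (1)·25 + (-1)·21
21 = 5 × 4 + 1  ⟹  1 = (-5)·25 + (6)·21
So (6)·21 ≡ 1 (mod 25), i.e. 21^(-1) ≡ 6 (mod 25).
x ≡ 6 × 21 = 126 ≡ 1 (mod 25).
Check: 84 × 1 = 84 ≡ 84 (mod 100).
x ≡ 1 (mod 25), giving 4 solutions mod 100.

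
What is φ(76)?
36

76 = 2^2 × 19
φ(n) = n × ∏(1 - 1/p) for each prime p dividing n
φ(76) = 76 × (1 - 1/2) × (1 - 1/19) = 36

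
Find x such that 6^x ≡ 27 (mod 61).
54

Baby-step giant-step with step n = ⌈√61⌉ = 8.
Baby steps 6^j mod 61 (j:value) for j=0..7: 0:1, 1:6, 2:36, 3:33, 4:15, 5:29, 6:52, 7:7.
Giant-step multiplier: 6^(-8) ≡ 6^(60-8) = 6^52 ≡ 16 (mod 61).
Giant steps γ_i = 27·16^i mod 61: γ_0=27, γ_1=5, γ_2=19, γ_3=60, γ_4=45, γ_5=49, γ_6=52 (in table at j=6).
x = i·n + j = 6·8 + 6 = 54.
Check: 6^54 ≡ 27 (mod 61).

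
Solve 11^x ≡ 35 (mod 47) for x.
31

Baby-step giant-step with step n = ⌈√47⌉ = 7.
Baby steps 11^j mod 47 (j:value) for j=0..6: 0:1, 1:11, 2:27, 3:15, 4:24, 5:29, 6:37.
Giant-step multiplier: 11^(-7) ≡ 11^(46-7) = 11^39 ≡ 44 (mod 47).
Giant steps γ_i = 35·44^i mod 47: γ_0=35, γ_1=36, γ_2=33, γ_3=42, γ_4=15 (in table at j=3).
x = i·n + j = 4·7 + 3 = 31.
Check: 11^31 ≡ 35 (mod 47).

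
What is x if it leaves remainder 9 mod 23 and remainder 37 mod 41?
78

Using Chinese Remainder Theorem:
M = 23 × 41 = 943
M1 = 41, M2 = 23
y1 = 41^(-1) mod 23 = 9
y2 = 23^(-1) mod 41 = 25
x = (9×41×9 + 37×23×25) mod 943 = 78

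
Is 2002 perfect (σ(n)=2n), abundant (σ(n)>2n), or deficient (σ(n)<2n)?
abundant

Proper divisors of 2002: sum = 1 + 2 + 7 + 11 + 13 + 14 + 22 + 26 + 77 + 91 + 143 + 154 + 182 + 286 + 1001 = 2030
Since 2030 > 2002, 2002 is abundant.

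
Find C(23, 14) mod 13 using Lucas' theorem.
10

Using Lucas' theorem:
Write n=23 and k=14 in base 13:
n in base 13: [1, 10]
k in base 13: [1, 1]
C(23,14) mod 13 = ∏ C(n_i, k_i) mod 13
Digit binomials (mod 13): C(1,1) = 1; C(10,1) = 10
Product: 1 × 10 = 10 ≡ 10 (mod 13)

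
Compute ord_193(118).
96

193 is prime, so ord(118) divides φ(193) = 192.
Divisors of 192: 1, 2, 3, 4, 6, 8, 12, 16, 24, 32, 48, 64, 96, 192.
Repeated squaring: 118^1 ≡ 118, 118^2 ≡ 28, 118^4 ≡ 12, 118^8 ≡ 144, 118^16 ≡ 85, 118^32 ≡ 84, 118^64 ≡ 108, 118^128 ≡ 84 (mod 193).
Test 118^d mod 193 for each divisor d in increasing order:
118^1 ≡ 118
118^2 ≡ 28
118^3 = 118^2·118^1 ≡ 23
118^4 ≡ 12
118^6 = 118^4·118^2 ≡ 143
118^8 ≡ 144
118^12 = 118^8·118^4 ≡ 184
118^16 ≡ 85
118^24 = 118^16·118^8 ≡ 81
118^32 ≡ 84
118^48 = 118^32·118^16 ≡ 192
118^64 ≡ 108
118^96 = 118^64·118^32 ≡ 1  ← first divisor giving 1
The order is 96.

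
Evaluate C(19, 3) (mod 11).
1

Using Lucas' theorem:
Write n=19 and k=3 in base 11:
n in base 11: [1, 8]
k in base 11: [0, 3]
C(19,3) mod 11 = ∏ C(n_i, k_i) mod 11
Digit binomials (mod 11): C(1,0) = 1; C(8,3) = 56 ≡ 1
Product: 1 × 1 = 1 ≡ 1 (mod 11)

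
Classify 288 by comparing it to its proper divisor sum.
abundant

Proper divisors of 288: sum = 1 + 2 + 3 + 4 + 6 + 8 + 9 + 12 + ... + 48 + 72 + 96 + 144 (17 divisors) = 531
Since 531 > 288, 288 is abundant.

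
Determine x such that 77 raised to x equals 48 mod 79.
53

Baby-step giant-step with step n = ⌈√79⌉ = 9.
Baby steps 77^j mod 79 (j:value) for j=0..8: 0:1, 1:77, 2:4, 3:71, 4:16, 5:47, 6:64, 7:30, 8:19.
Giant-step multiplier: 77^(-9) ≡ 77^(78-9) = 77^69 ≡ 27 (mod 79).
Giant steps γ_i = 48·27^i mod 79: γ_0=48, γ_1=32, γ_2=74, γ_3=23, γ_4=68, γ_5=19 (in table at j=8).
x = i·n + j = 5·9 + 8 = 53.
Check: 77^53 ≡ 48 (mod 79).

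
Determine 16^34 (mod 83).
25

Repeated squaring. Binary of 34 = 100010.
16^1 ≡ 16 (mod 83); 16^2 ≡ 7 (mod 83); 16^4 ≡ 49 (mod 83); 16^8 ≡ 77 (mod 83); 16^16 ≡ 36 (mod 83); 16^32 ≡ 51 (mod 83)
16^34 = 16^2 × 16^32 ≡ 25 (mod 83)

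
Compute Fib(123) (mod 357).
236

Matrix identity: Q^n = [[F_(n+1), F_n], [F_n, F_(n-1)]] with Q = [[1,1],[1,0]].
n = 123 = 1111011₂. Square-and-multiply, entries mod 357:
Q^1 = [[1,1],[1,0]]
Q^3 = (Q^1)²·Q = [[3,2],[2,1]]
Q^7 = (Q^3)²·Q = [[21,13],[13,8]]
Q^15 = (Q^7)²·Q = [[273,253],[253,20]]
Q^30 = (Q^15)² = [[22,230],[230,149]]
Q^61 = (Q^30)²·Q = [[251,191],[191,60]]
Q^123 = (Q^61)²·Q = [[18,236],[236,139]]
F_123 mod 357 = Q^123[0][1] = 236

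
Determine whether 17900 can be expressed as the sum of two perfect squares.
Not possible

Factorization: 17900 = 2^2 × 5^2 × 179
By Fermat: n is sum of two squares iff every prime p ≡ 3 (mod 4) appears to even power.
Prime(s) ≡ 3 (mod 4) with odd exponent: [(179, 1)]
Therefore 17900 cannot be expressed as a² + b².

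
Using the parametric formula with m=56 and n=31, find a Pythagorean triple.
(2175, 3472, 4097)

Euclid's formula: a = m² - n², b = 2mn, c = m² + n²
m = 56, n = 31
a = 56² - 31² = 3136 - 961 = 2175
b = 2 × 56 × 31 = 3472
c = 56² + 31² = 3136 + 961 = 4097
Verification: 2175² + 3472² = 4730625 + 12054784 = 16785409 = 4097² ✓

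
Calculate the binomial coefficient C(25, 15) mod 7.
5

Using Lucas' theorem:
Write n=25 and k=15 in base 7:
n in base 7: [3, 4]
k in base 7: [2, 1]
C(25,15) mod 7 = ∏ C(n_i, k_i) mod 7
Digit binomials (mod 7): C(3,2) = 3; C(4,1) = 4
Product: 3 × 4 = 12 ≡ 5 (mod 7)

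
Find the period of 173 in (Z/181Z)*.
60

181 is prime, so ord(173) divides φ(181) = 180.
Divisors of 180: 1, 2, 3, 4, 5, 6, 9, 10, 12, 15, 18, 20, 30, 36, 45, 60, 90, 180.
Repeated squaring: 173^1 ≡ 173, 173^2 ≡ 64, 173^4 ≡ 114, 173^8 ≡ 145, 173^16 ≡ 29, 173^32 ≡ 117, 173^64 ≡ 114, 173^128 ≡ 145 (mod 181).
Test 173^d mod 181 for each divisor d in increasing order:
173^1 ≡ 173
173^2 ≡ 64
173^3 = 173^2·173^1 ≡ 31
173^4 ≡ 114
173^5 = 173^4·173^1 ≡ 174
173^6 = 173^4·173^2 ≡ 56
173^9 = 173^8·173^1 ≡ 107
173^10 = 173^8·173^2 ≡ 49
173^12 = 173^8·173^4 ≡ 59
173^15 = 173^8·173^4·173^2·173^1 ≡ 19
173^18 = 173^16·173^2 ≡ 46
173^20 = 173^16·173^4 ≡ 48
173^30 = 173^16·173^8·173^4·173^2 ≡ 180
173^36 = 173^32·173^4 ≡ 125
173^45 = 173^32·173^8·173^4·173^1 ≡ 162
173^60 = 173^32·173^16·173^8·173^4 ≡ 1  ← first divisor giving 1
The order is 60.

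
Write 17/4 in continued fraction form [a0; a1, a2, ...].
[4; 4]

Euclidean algorithm steps:
17 = 4 × 4 + 1
4 = 4 × 1 + 0
Continued fraction: [4; 4]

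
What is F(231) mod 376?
154

Matrix identity: Q^n = [[F_(n+1), F_n], [F_n, F_(n-1)]] with Q = [[1,1],[1,0]].
n = 231 = 11100111₂. Square-and-multiply, entries mod 376:
Q^1 = [[1,1],[1,0]]
Q^3 = (Q^1)²·Q = [[3,2],[2,1]]
Q^7 = (Q^3)²·Q = [[21,13],[13,8]]
Q^14 = (Q^7)² = [[234,1],[1,233]]
Q^28 = (Q^14)² = [[237,91],[91,146]]
Q^57 = (Q^28)²·Q = [[39,154],[154,261]]
Q^115 = (Q^57)²·Q = [[373,45],[45,328]]
Q^231 = (Q^115)²·Q = [[115,154],[154,337]]
F_231 mod 376 = Q^231[0][1] = 154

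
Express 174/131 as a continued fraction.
[1; 3, 21, 2]

Euclidean algorithm steps:
174 = 1 × 131 + 43
131 = 3 × 43 + 2
43 = 21 × 2 + 1
2 = 2 × 1 + 0
Continued fraction: [1; 3, 21, 2]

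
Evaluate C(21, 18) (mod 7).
0

Using Lucas' theorem:
Write n=21 and k=18 in base 7:
n in base 7: [3, 0]
k in base 7: [2, 4]
C(21,18) mod 7 = ∏ C(n_i, k_i) mod 7
Digit binomials (mod 7): C(3,2) = 3; C(0,4) = 0 (k_i > n_i)
Product: 3 × 0 = 0 ≡ 0 (mod 7)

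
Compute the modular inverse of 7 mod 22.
19

gcd(7, 22) = 1, so the inverse exists.
Extended Euclidean algorithm on (22, 7):
22 = 3 × 7 + 1  ⟹  1 = (1)·22 + (-3)·7
So (-3)·7 ≡ 1 (mod 22), i.e. 7^(-1) ≡ -3 ≡ 19 (mod 22).
Check: 7 × 19 = 133 ≡ 1 (mod 22)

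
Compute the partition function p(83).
23338469

p(n) counts ways to write n as a sum of positive integers (order ignored).
Euler's pentagonal recurrence: p(k) = p(k-1) + p(k-2) - p(k-5) - p(k-7) + p(k-12) + p(k-15) - ... (offsets j(3j∓1)/2, signs ++--, p(0)=1, p(<0)=0).
DP table for k = 0..82: p(0)=1, p(1)=1, p(2)=2, p(3)=3, p(4)=5, p(5)=7, p(6)=11, p(7)=15, p(8)=22, p(9)=30, p(10)=42, p(11)=56, p(12)=77, p(13)=101, p(14)=135, p(15)=176, p(16)=231, p(17)=297, p(18)=385, p(19)=490, p(20)=627, p(21)=792, p(22)=1002, p(23)=1255, p(24)=1575, p(25)=1958, p(26)=2436, p(27)=3010, p(28)=3718, p(29)=4565, p(30)=5604, p(31)=6842, p(32)=8349, p(33)=10143, p(34)=12310, p(35)=14883, p(36)=17977, p(37)=21637, p(38)=26015, p(39)=31185, p(40)=37338, p(41)=44583, p(42)=53174, p(43)=63261, p(44)=75175, p(45)=89134, p(46)=105558, p(47)=124754, p(48)=147273, p(49)=173525, p(50)=204226, p(51)=239943, p(52)=281589, p(53)=329931, p(54)=386155, p(55)=451276, p(56)=526823, p(57)=614154, p(58)=715220, p(59)=831820, p(60)=966467, p(61)=1121505, p(62)=1300156, p(63)=1505499, p(64)=1741630, p(65)=2012558, p(66)=2323520, p(67)=2679689, p(68)=3087735, p(69)=3554345, p(70)=4087968, p(71)=4697205, p(72)=5392783, p(73)=6185689, p(74)=7089500, p(75)=8118264, p(76)=9289091, p(77)=10619863, p(78)=12132164, p(79)=13848650, p(80)=15796476, p(81)=18004327, p(82)=20506255.
Final step: p(83) = p(82) + p(81) - p(78) - p(76) + p(71) + p(68) - p(61) - p(57) + p(48) + p(43) - p(32) - p(26) + p(13) + p(6)
= 20506255 + 18004327 - 12132164 - 9289091 + 4697205 + 3087735 - 1121505 - 614154 + 147273 + 63261 - 8349 - 2436 + 101 + 11
= 23338469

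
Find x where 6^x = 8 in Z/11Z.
7

Baby-step giant-step with step n = ⌈√11⌉ = 4.
Baby steps 6^j mod 11 (j:value) for j=0..3: 0:1, 1:6, 2:3, 3:7.
Giant-step multiplier: 6^(-4) ≡ 6^(10-4) = 6^6 ≡ 5 (mod 11).
Giant steps γ_i = 8·5^i mod 11: γ_0=8, γ_1=7 (in table at j=3).
x = i·n + j = 1·4 + 3 = 7.
Check: 6^7 ≡ 8 (mod 11).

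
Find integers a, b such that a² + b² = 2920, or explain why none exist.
2² + 54² (a=2, b=54)

Factorization: 2920 = 2^3 × 5 × 73
By Fermat: n is sum of two squares iff every prime p ≡ 3 (mod 4) appears to even power.
All primes ≡ 3 (mod 4) appear to even power.
Search a = 0, 1, 2, … for 2920 - a² a perfect square: first hit at a = 2: 2920 - 4 = 2916 = 54².
2920 = 2² + 54² = 4 + 2916 ✓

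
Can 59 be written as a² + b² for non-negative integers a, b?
Not possible

Factorization: 59 = 59
By Fermat: n is sum of two squares iff every prime p ≡ 3 (mod 4) appears to even power.
Prime(s) ≡ 3 (mod 4) with odd exponent: [(59, 1)]
Therefore 59 cannot be expressed as a² + b².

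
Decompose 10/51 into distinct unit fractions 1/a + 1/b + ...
1/6 + 1/34

Greedy algorithm:
10/51: ceiling(51/10) = 6, use 1/6
1/34: ceiling(34/1) = 34, use 1/34
Result: 10/51 = 1/6 + 1/34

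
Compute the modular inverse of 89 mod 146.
105

gcd(89, 146) = 1, so the inverse exists.
Extended Euclidean algorithm on (146, 89):
146 = 1 × 89 + 57  ⟹  57 = (1)·146 + (-1)·89
89 = 1 × 57 + 32  ⟹  32 = (-1)·146 + (2)·89
57 = 1 × 32 + 25  ⟹  25 = (2)·146 + (-3)·89
32 = 1 × 25 + 7  ⟹  7 = (-3)·146 + (5)·89
25 = 3 × 7 + 4  ⟹  4 = (11)·146 + (-18)·89
7 = 1 × 4 + 3  ⟹  3 = (-14)·146 + (23)·89
4 = 1 × 3 + 1  ⟹  1 = (25)·146 + (-41)·89
So (-41)·89 ≡ 1 (mod 146), i.e. 89^(-1) ≡ -41 ≡ 105 (mod 146).
Check: 89 × 105 = 9345 ≡ 1 (mod 146)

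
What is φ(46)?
22

46 = 2 × 23
φ(n) = n × ∏(1 - 1/p) for each prime p dividing n
φ(46) = 46 × (1 - 1/2) × (1 - 1/23) = 22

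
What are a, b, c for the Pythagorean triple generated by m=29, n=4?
(825, 232, 857)

Euclid's formula: a = m² - n², b = 2mn, c = m² + n²
m = 29, n = 4
a = 29² - 4² = 841 - 16 = 825
b = 2 × 29 × 4 = 232
c = 29² + 4² = 841 + 16 = 857
Verification: 825² + 232² = 680625 + 53824 = 734449 = 857² ✓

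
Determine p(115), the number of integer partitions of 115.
1064144451

p(n) counts ways to write n as a sum of positive integers (order ignored).
Euler's pentagonal recurrence: p(k) = p(k-1) + p(k-2) - p(k-5) - p(k-7) + p(k-12) + p(k-15) - ... (offsets j(3j∓1)/2, signs ++--, p(0)=1, p(<0)=0).
DP table for k = 0..114: p(0)=1, p(1)=1, p(2)=2, p(3)=3, p(4)=5, p(5)=7, p(6)=11, p(7)=15, p(8)=22, p(9)=30, p(10)=42, p(11)=56, p(12)=77, p(13)=101, p(14)=135, p(15)=176, p(16)=231, p(17)=297, p(18)=385, p(19)=490, p(20)=627, p(21)=792, p(22)=1002, p(23)=1255, p(24)=1575, p(25)=1958, p(26)=2436, p(27)=3010, p(28)=3718, p(29)=4565, p(30)=5604, p(31)=6842, p(32)=8349, p(33)=10143, p(34)=12310, p(35)=14883, p(36)=17977, p(37)=21637, p(38)=26015, p(39)=31185, p(40)=37338, p(41)=44583, p(42)=53174, p(43)=63261, p(44)=75175, p(45)=89134, p(46)=105558, p(47)=124754, p(48)=147273, p(49)=173525, p(50)=204226, p(51)=239943, p(52)=281589, p(53)=329931, p(54)=386155, p(55)=451276, p(56)=526823, p(57)=614154, p(58)=715220, p(59)=831820, p(60)=966467, p(61)=1121505, p(62)=1300156, p(63)=1505499, p(64)=1741630, p(65)=2012558, p(66)=2323520, p(67)=2679689, p(68)=3087735, p(69)=3554345, p(70)=4087968, p(71)=4697205, p(72)=5392783, p(73)=6185689, p(74)=7089500, p(75)=8118264, p(76)=9289091, p(77)=10619863, p(78)=12132164, p(79)=13848650, p(80)=15796476, p(81)=18004327, p(82)=20506255, p(83)=23338469, p(84)=26543660, p(85)=30167357, p(86)=34262962, p(87)=38887673, p(88)=44108109, p(89)=49995925, p(90)=56634173, p(91)=64112359, p(92)=72533807, p(93)=82010177, p(94)=92669720, p(95)=104651419, p(96)=118114304, p(97)=133230930, p(98)=150198136, p(99)=169229875, p(100)=190569292, p(101)=214481126, p(102)=241265379, p(103)=271248950, p(104)=304801365, p(105)=342325709, p(106)=384276336, p(107)=431149389, p(108)=483502844, p(109)=541946240, p(110)=607163746, p(111)=679903203, p(112)=761002156, p(113)=851376628, p(114)=952050665.
Final step: p(115) = p(114) + p(113) - p(110) - p(108) + p(103) + p(100) - p(93) - p(89) + p(80) + p(75) - p(64) - p(58) + p(45) + p(38) - p(23) - p(15)
= 952050665 + 851376628 - 607163746 - 483502844 + 271248950 + 190569292 - 82010177 - 49995925 + 15796476 + 8118264 - 1741630 - 715220 + 89134 + 26015 - 1255 - 176
= 1064144451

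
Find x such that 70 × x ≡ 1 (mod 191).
161

gcd(70, 191) = 1, so the inverse exists.
Extended Euclidean algorithm on (191, 70):
191 = 2 × 70 + 51  ⟹  51 = (1)·191 + (-2)·70
70 = 1 × 51 + 19  ⟹  19 = (-1)·191 + (3)·70
51 = 2 × 19 + 13  ⟹  13 = (3)·191 + (-8)·70
19 = 1 × 13 + 6  ⟹  6 = (-4)·191 + (11)·70
13 = 2 × 6 + 1  ⟹  1 = (11)·191 + (-30)·70
So (-30)·70 ≡ 1 (mod 191), i.e. 70^(-1) ≡ -30 ≡ 161 (mod 191).
Check: 70 × 161 = 11270 ≡ 1 (mod 191)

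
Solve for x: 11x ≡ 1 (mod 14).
9

gcd(11, 14) = 1, so the inverse exists.
Extended Euclidean algorithm on (14, 11):
14 = 1 × 11 + 3  ⟹  3 = (1)·14 + (-1)·11
11 = 3 × 3 + 2  ⟹  2 = (-3)·14 + (4)·11
3 = 1 × 2 + 1  ⟹  1 = (4)·14 + (-5)·11
So (-5)·11 ≡ 1 (mod 14), i.e. 11^(-1) ≡ -5 ≡ 9 (mod 14).
Check: 11 × 9 = 99 ≡ 1 (mod 14)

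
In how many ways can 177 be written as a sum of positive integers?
522115831195

p(n) counts ways to write n as a sum of positive integers (order ignored).
Euler's pentagonal recurrence: p(k) = p(k-1) + p(k-2) - p(k-5) - p(k-7) + p(k-12) + p(k-15) - ... (offsets j(3j∓1)/2, signs ++--, p(0)=1, p(<0)=0).
DP table for k = 0..176: p(0)=1, p(1)=1, p(2)=2, p(3)=3, p(4)=5, p(5)=7, p(6)=11, p(7)=15, p(8)=22, p(9)=30, p(10)=42, p(11)=56, p(12)=77, p(13)=101, p(14)=135, p(15)=176, p(16)=231, p(17)=297, p(18)=385, p(19)=490, p(20)=627, p(21)=792, p(22)=1002, p(23)=1255, p(24)=1575, p(25)=1958, p(26)=2436, p(27)=3010, p(28)=3718, p(29)=4565, p(30)=5604, p(31)=6842, p(32)=8349, p(33)=10143, p(34)=12310, p(35)=14883, p(36)=17977, p(37)=21637, p(38)=26015, p(39)=31185, p(40)=37338, p(41)=44583, p(42)=53174, p(43)=63261, p(44)=75175, p(45)=89134, p(46)=105558, p(47)=124754, p(48)=147273, p(49)=173525, p(50)=204226, p(51)=239943, p(52)=281589, p(53)=329931, p(54)=386155, p(55)=451276, p(56)=526823, p(57)=614154, p(58)=715220, p(59)=831820, p(60)=966467, p(61)=1121505, p(62)=1300156, p(63)=1505499, p(64)=1741630, p(65)=2012558, p(66)=2323520, p(67)=2679689, p(68)=3087735, p(69)=3554345, p(70)=4087968, p(71)=4697205, p(72)=5392783, p(73)=6185689, p(74)=7089500, p(75)=8118264, p(76)=9289091, p(77)=10619863, p(78)=12132164, p(79)=13848650, p(80)=15796476, p(81)=18004327, p(82)=20506255, p(83)=23338469, p(84)=26543660, p(85)=30167357, p(86)=34262962, p(87)=38887673, p(88)=44108109, p(89)=49995925, p(90)=56634173, p(91)=64112359, p(92)=72533807, p(93)=82010177, p(94)=92669720, p(95)=104651419, p(96)=118114304, p(97)=133230930, p(98)=150198136, p(99)=169229875, p(100)=190569292, p(101)=214481126, p(102)=241265379, p(103)=271248950, p(104)=304801365, p(105)=342325709, p(106)=384276336, p(107)=431149389, p(108)=483502844, p(109)=541946240, p(110)=607163746, p(111)=679903203, p(112)=761002156, p(113)=851376628, p(114)=952050665, p(115)=1064144451, p(116)=1188908248, p(117)=1327710076, p(118)=1482074143, p(119)=1653668665, p(120)=1844349560, p(121)=2056148051, p(122)=2291320912, p(123)=2552338241, p(124)=2841940500, p(125)=3163127352, p(126)=3519222692, p(127)=3913864295, p(128)=4351078600, p(129)=4835271870, p(130)=5371315400, p(131)=5964539504, p(132)=6620830889, p(133)=7346629512, p(134)=8149040695, p(135)=9035836076, p(136)=10015581680, p(137)=11097645016, p(138)=12292341831, p(139)=13610949895, p(140)=15065878135, p(141)=16670689208, p(142)=18440293320, p(143)=20390982757, p(144)=22540654445, p(145)=24908858009, p(146)=27517052599, p(147)=30388671978, p(148)=33549419497, p(149)=37027355200, p(150)=40853235313, p(151)=45060624582, p(152)=49686288421, p(153)=54770336324, p(154)=60356673280, p(155)=66493182097, p(156)=73232243759, p(157)=80630964769, p(158)=88751778802, p(159)=97662728555, p(160)=107438159466, p(161)=118159068427, p(162)=129913904637, p(163)=142798995930, p(164)=156919475295, p(165)=172389800255, p(166)=189334822579, p(167)=207890420102, p(168)=228204732751, p(169)=250438925115, p(170)=274768617130, p(171)=301384802048, p(172)=330495499613, p(173)=362326859895, p(174)=397125074750, p(175)=435157697830, p(176)=476715857290.
Final step: p(177) = p(176) + p(175) - p(172) - p(170) + p(165) + p(162) - p(155) - p(151) + p(142) + p(137) - p(126) - p(120) + p(107) + p(100) - p(85) - p(77) + p(60) + p(51) - p(32) - p(22) + p(1)
= 476715857290 + 435157697830 - 330495499613 - 274768617130 + 172389800255 + 129913904637 - 66493182097 - 45060624582 + 18440293320 + 11097645016 - 3519222692 - 1844349560 + 431149389 + 190569292 - 30167357 - 10619863 + 966467 + 239943 - 8349 - 1002 + 1
= 522115831195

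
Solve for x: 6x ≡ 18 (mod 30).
x ≡ 3 (mod 5)

gcd(6, 30) = 6, which divides 18, so solutions exist.
Divide through by 6: x ≡ 3 (mod 5).
The coefficient of x is now 1, so x ≡ 3 (mod 5).
Check: 6 × 3 = 18 ≡ 18 (mod 30).
x ≡ 3 (mod 5), giving 6 solutions mod 30.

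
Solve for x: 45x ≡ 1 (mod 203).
194

gcd(45, 203) = 1, so the inverse exists.
Extended Euclidean algorithm on (203, 45):
203 = 4 × 45 + 23  ⟹  23 = (1)·203 + (-4)·45
45 = 1 × 23 + 22  ⟹  22 = (-1)·203 + (5)·45
23 = 1 × 22 + 1  ⟹  1 = (2)·203 + (-9)·45
So (-9)·45 ≡ 1 (mod 203), i.e. 45^(-1) ≡ -9 ≡ 194 (mod 203).
Check: 45 × 194 = 8730 ≡ 1 (mod 203)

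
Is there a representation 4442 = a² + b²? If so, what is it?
31² + 59² (a=31, b=59)

Factorization: 4442 = 2 × 2221
By Fermat: n is sum of two squares iff every prime p ≡ 3 (mod 4) appears to even power.
All primes ≡ 3 (mod 4) appear to even power.
Search a = 0, 1, 2, … for 4442 - a² a perfect square: first hit at a = 31: 4442 - 961 = 3481 = 59².
4442 = 31² + 59² = 961 + 3481 ✓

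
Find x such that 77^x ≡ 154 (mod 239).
157

Baby-step giant-step with step n = ⌈√239⌉ = 16.
Baby steps 77^j mod 239 (j:value) for j=0..15: 0:1, 1:77, 2:193, 3:43, 4:204, 5:173, 6:176, 7:168, 8:30, 9:159, 10:54, 11:95, 12:145, 13:171, 14:22, 15:21.
Giant-step multiplier: 77^(-16) ≡ 77^(238-16) = 77^222 ≡ 64 (mod 239).
Giant steps γ_i = 154·64^i mod 239: γ_0=154, γ_1=57, γ_2=63, γ_3=208, γ_4=167, γ_5=172, γ_6=14, γ_7=179, γ_8=223, γ_9=171 (in table at j=13).
x = i·n + j = 9·16 + 13 = 157.
Check: 77^157 ≡ 154 (mod 239).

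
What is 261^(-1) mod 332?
173

gcd(261, 332) = 1, so the inverse exists.
Extended Euclidean algorithm on (332, 261):
332 = 1 × 261 + 71  ⟹  71 = (1)·332 + (-1)·261
261 = 3 × 71 + 48  ⟹  48 = (-3)·332 + (4)·261
71 = 1 × 48 + 23  ⟹  23 = (4)·332 + (-5)·261
48 = 2 × 23 + 2  ⟹  2 = (-11)·332 + (14)·261
23 = 11 × 2 + 1  ⟹  1 = (125)·332 + (-159)·261
So (-159)·261 ≡ 1 (mod 332), i.e. 261^(-1) ≡ -159 ≡ 173 (mod 332).
Check: 261 × 173 = 45153 ≡ 1 (mod 332)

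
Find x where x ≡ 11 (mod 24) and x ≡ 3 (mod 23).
371

Using Chinese Remainder Theorem:
M = 24 × 23 = 552
M1 = 23, M2 = 24
y1 = 23^(-1) mod 24 = 23
y2 = 24^(-1) mod 23 = 1
x = (11×23×23 + 3×24×1) mod 552 = 371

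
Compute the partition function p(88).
44108109

p(n) counts ways to write n as a sum of positive integers (order ignored).
Euler's pentagonal recurrence: p(k) = p(k-1) + p(k-2) - p(k-5) - p(k-7) + p(k-12) + p(k-15) - ... (offsets j(3j∓1)/2, signs ++--, p(0)=1, p(<0)=0).
DP table for k = 0..87: p(0)=1, p(1)=1, p(2)=2, p(3)=3, p(4)=5, p(5)=7, p(6)=11, p(7)=15, p(8)=22, p(9)=30, p(10)=42, p(11)=56, p(12)=77, p(13)=101, p(14)=135, p(15)=176, p(16)=231, p(17)=297, p(18)=385, p(19)=490, p(20)=627, p(21)=792, p(22)=1002, p(23)=1255, p(24)=1575, p(25)=1958, p(26)=2436, p(27)=3010, p(28)=3718, p(29)=4565, p(30)=5604, p(31)=6842, p(32)=8349, p(33)=10143, p(34)=12310, p(35)=14883, p(36)=17977, p(37)=21637, p(38)=26015, p(39)=31185, p(40)=37338, p(41)=44583, p(42)=53174, p(43)=63261, p(44)=75175, p(45)=89134, p(46)=105558, p(47)=124754, p(48)=147273, p(49)=173525, p(50)=204226, p(51)=239943, p(52)=281589, p(53)=329931, p(54)=386155, p(55)=451276, p(56)=526823, p(57)=614154, p(58)=715220, p(59)=831820, p(60)=966467, p(61)=1121505, p(62)=1300156, p(63)=1505499, p(64)=1741630, p(65)=2012558, p(66)=2323520, p(67)=2679689, p(68)=3087735, p(69)=3554345, p(70)=4087968, p(71)=4697205, p(72)=5392783, p(73)=6185689, p(74)=7089500, p(75)=8118264, p(76)=9289091, p(77)=10619863, p(78)=12132164, p(79)=13848650, p(80)=15796476, p(81)=18004327, p(82)=20506255, p(83)=23338469, p(84)=26543660, p(85)=30167357, p(86)=34262962, p(87)=38887673.
Final step: p(88) = p(87) + p(86) - p(83) - p(81) + p(76) + p(73) - p(66) - p(62) + p(53) + p(48) - p(37) - p(31) + p(18) + p(11)
= 38887673 + 34262962 - 23338469 - 18004327 + 9289091 + 6185689 - 2323520 - 1300156 + 329931 + 147273 - 21637 - 6842 + 385 + 56
= 44108109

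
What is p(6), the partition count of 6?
11

p(n) counts ways to write n as a sum of positive integers (order ignored).
Examples: 6; 5 + 1; 4 + 2; 4 + 1 + 1; 3 + 3; ... (11 total)
p(6) = 11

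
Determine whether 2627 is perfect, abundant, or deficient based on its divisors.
deficient

Proper divisors of 2627: sum = 1 + 37 + 71 = 109
Since 109 < 2627, 2627 is deficient.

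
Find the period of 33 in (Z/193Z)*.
64

193 is prime, so ord(33) divides φ(193) = 192.
Divisors of 192: 1, 2, 3, 4, 6, 8, 12, 16, 24, 32, 48, 64, 96, 192.
Repeated squaring: 33^1 ≡ 33, 33^2 ≡ 124, 33^4 ≡ 129, 33^8 ≡ 43, 33^16 ≡ 112, 33^32 ≡ 192, 33^64 ≡ 1, 33^128 ≡ 1 (mod 193).
Test 33^d mod 193 for each divisor d in increasing order:
33^1 ≡ 33
33^2 ≡ 124
33^3 = 33^2·33^1 ≡ 39
33^4 ≡ 129
33^6 = 33^4·33^2 ≡ 170
33^8 ≡ 43
33^12 = 33^8·33^4 ≡ 143
33^16 ≡ 112
33^24 = 33^16·33^8 ≡ 184
33^32 ≡ 192
33^48 = 33^32·33^16 ≡ 81
33^64 ≡ 1  ← first divisor giving 1
The order is 64.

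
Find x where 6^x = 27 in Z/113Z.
95

Baby-step giant-step with step n = ⌈√113⌉ = 11.
Baby steps 6^j mod 113 (j:value) for j=0..10: 0:1, 1:6, 2:36, 3:103, 4:53, 5:92, 6:100, 7:35, 8:97, 9:17, 10:102.
Giant-step multiplier: 6^(-11) ≡ 6^(112-11) = 6^101 ≡ 101 (mod 113).
Giant steps γ_i = 27·101^i mod 113: γ_0=27, γ_1=15, γ_2=46, γ_3=13, γ_4=70, γ_5=64, γ_6=23, γ_7=63, γ_8=35 (in table at j=7).
x = i·n + j = 8·11 + 7 = 95.
Check: 6^95 ≡ 27 (mod 113).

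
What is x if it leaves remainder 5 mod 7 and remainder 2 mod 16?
82

Using Chinese Remainder Theorem:
M = 7 × 16 = 112
M1 = 16, M2 = 7
y1 = 16^(-1) mod 7 = 4
y2 = 7^(-1) mod 16 = 7
x = (5×16×4 + 2×7×7) mod 112 = 82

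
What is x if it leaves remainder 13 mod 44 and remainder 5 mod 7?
145

Using Chinese Remainder Theorem:
M = 44 × 7 = 308
M1 = 7, M2 = 44
y1 = 7^(-1) mod 44 = 19
y2 = 44^(-1) mod 7 = 4
x = (13×7×19 + 5×44×4) mod 308 = 145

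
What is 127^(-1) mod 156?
43

gcd(127, 156) = 1, so the inverse exists.
Extended Euclidean algorithm on (156, 127):
156 = 1 × 127 + 29  ⟹  29 = (1)·156 + (-1)·127
127 = 4 × 29 + 11  ⟹  11 = (-4)·156 + (5)·127
29 = 2 × 11 + 7  ⟹  7 = (9)·156 + (-11)·127
11 = 1 × 7 + 4  ⟹  4 = (-13)·156 + (16)·127
7 = 1 × 4 + 3  ⟹  3 = (22)·156 + (-27)·127
4 = 1 × 3 + 1  ⟹  1 = (-35)·156 + (43)·127
So (43)·127 ≡ 1 (mod 156), i.e. 127^(-1) ≡ 43 (mod 156).
Check: 127 × 43 = 5461 ≡ 1 (mod 156)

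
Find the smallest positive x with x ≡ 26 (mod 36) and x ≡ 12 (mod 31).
818

Using Chinese Remainder Theorem:
M = 36 × 31 = 1116
M1 = 31, M2 = 36
y1 = 31^(-1) mod 36 = 7
y2 = 36^(-1) mod 31 = 25
x = (26×31×7 + 12×36×25) mod 1116 = 818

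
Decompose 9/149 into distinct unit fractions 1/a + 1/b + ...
1/17 + 1/634 + 1/535308 + 1/429831446988

Greedy algorithm:
9/149: ceiling(149/9) = 17, use 1/17
4/2533: ceiling(2533/4) = 634, use 1/634
3/1605922: ceiling(1605922/3) = 535308, use 1/535308
1/429831446988: ceiling(429831446988/1) = 429831446988, use 1/429831446988
Result: 9/149 = 1/17 + 1/634 + 1/535308 + 1/429831446988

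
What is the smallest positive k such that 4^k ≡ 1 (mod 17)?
4

17 is prime, so ord(4) divides φ(17) = 16.
Divisors of 16: 1, 2, 4, 8, 16.
Repeated squaring: 4^1 ≡ 4, 4^2 ≡ 16, 4^4 ≡ 1, 4^8 ≡ 1, 4^16 ≡ 1 (mod 17).
Test 4^d mod 17 for each divisor d in increasing order:
4^1 ≡ 4
4^2 ≡ 16
4^4 ≡ 1  ← first divisor giving 1
The order is 4.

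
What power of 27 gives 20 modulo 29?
24

Baby-step giant-step with step n = ⌈√29⌉ = 6.
Baby steps 27^j mod 29 (j:value) for j=0..5: 0:1, 1:27, 2:4, 3:21, 4:16, 5:26.
Giant-step multiplier: 27^(-6) ≡ 27^(28-6) = 27^22 ≡ 5 (mod 29).
Giant steps γ_i = 20·5^i mod 29: γ_0=20, γ_1=13, γ_2=7, γ_3=6, γ_4=1 (in table at j=0).
x = i·n + j = 4·6 + 0 = 24.
Check: 27^24 ≡ 20 (mod 29).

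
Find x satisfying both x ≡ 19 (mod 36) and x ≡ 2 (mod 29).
379

Using Chinese Remainder Theorem:
M = 36 × 29 = 1044
M1 = 29, M2 = 36
y1 = 29^(-1) mod 36 = 5
y2 = 36^(-1) mod 29 = 25
x = (19×29×5 + 2×36×25) mod 1044 = 379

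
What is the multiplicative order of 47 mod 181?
180

181 is prime, so ord(47) divides φ(181) = 180.
Divisors of 180: 1, 2, 3, 4, 5, 6, 9, 10, 12, 15, 18, 20, 30, 36, 45, 60, 90, 180.
Repeated squaring: 47^1 ≡ 47, 47^2 ≡ 37, 47^4 ≡ 102, 47^8 ≡ 87, 47^16 ≡ 148, 47^32 ≡ 3, 47^64 ≡ 9, 47^128 ≡ 81 (mod 181).
Test 47^d mod 181 for each divisor d in increasing order:
47^1 ≡ 47
47^2 ≡ 37
47^3 = 47^2·47^1 ≡ 110
47^4 ≡ 102
47^5 = 47^4·47^1 ≡ 88
47^6 = 47^4·47^2 ≡ 154
47^9 = 47^8·47^1 ≡ 107
47^10 = 47^8·47^2 ≡ 142
47^12 = 47^8·47^4 ≡ 5
47^15 = 47^8·47^4·47^2·47^1 ≡ 7
47^18 = 47^16·47^2 ≡ 46
47^20 = 47^16·47^4 ≡ 73
47^30 = 47^16·47^8·47^4·47^2 ≡ 49
47^36 = 47^32·47^4 ≡ 125
47^45 = 47^32·47^8·47^4·47^1 ≡ 162
47^60 = 47^32·47^16·47^8·47^4 ≡ 48
47^90 = 47^64·47^16·47^8·47^2 ≡ 180
47^180 = 47^128·47^32·47^16·47^4 ≡ 1  ← first divisor giving 1
The order is 180.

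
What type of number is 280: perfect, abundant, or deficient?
abundant

Proper divisors of 280: sum = 1 + 2 + 4 + 5 + 7 + 8 + 10 + 14 + 20 + 28 + 35 + 40 + 56 + 70 + 140 = 440
Since 440 > 280, 280 is abundant.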